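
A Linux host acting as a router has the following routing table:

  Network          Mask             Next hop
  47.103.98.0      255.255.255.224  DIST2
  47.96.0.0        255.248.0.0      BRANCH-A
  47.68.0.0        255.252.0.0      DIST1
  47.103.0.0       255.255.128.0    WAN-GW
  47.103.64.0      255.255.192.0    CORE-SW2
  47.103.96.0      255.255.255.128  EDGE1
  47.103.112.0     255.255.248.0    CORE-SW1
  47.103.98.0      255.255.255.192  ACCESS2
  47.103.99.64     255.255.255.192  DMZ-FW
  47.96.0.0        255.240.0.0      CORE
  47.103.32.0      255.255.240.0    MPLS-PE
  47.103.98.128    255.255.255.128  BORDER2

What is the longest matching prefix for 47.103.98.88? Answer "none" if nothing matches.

47.103.64.0/18

Entries matching 47.103.98.88:
  47.96.0.0/12 (47.96.0.0 - 47.111.255.255)
  47.96.0.0/13 (47.96.0.0 - 47.103.255.255)
  47.103.0.0/17 (47.103.0.0 - 47.103.127.255)
  47.103.64.0/18 (47.103.64.0 - 47.103.127.255)
Most specific is 47.103.64.0/18.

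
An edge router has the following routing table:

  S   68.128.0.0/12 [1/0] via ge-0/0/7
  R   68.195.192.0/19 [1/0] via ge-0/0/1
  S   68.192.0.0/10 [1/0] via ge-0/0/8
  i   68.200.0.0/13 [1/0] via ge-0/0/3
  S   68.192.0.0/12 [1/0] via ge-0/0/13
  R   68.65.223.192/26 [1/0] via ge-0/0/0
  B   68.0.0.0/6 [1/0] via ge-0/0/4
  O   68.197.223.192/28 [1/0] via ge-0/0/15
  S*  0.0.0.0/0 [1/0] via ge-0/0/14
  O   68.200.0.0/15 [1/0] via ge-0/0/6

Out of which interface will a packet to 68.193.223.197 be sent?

Routes whose prefix contains 68.193.223.197:
  0.0.0.0/0 (default, matches everything) -> ge-0/0/14
  68.0.0.0/6 (68.0.0.0 - 71.255.255.255) -> ge-0/0/4
  68.192.0.0/10 (68.192.0.0 - 68.255.255.255) -> ge-0/0/8
  68.192.0.0/12 (68.192.0.0 - 68.207.255.255) -> ge-0/0/13
More-specific entries that do NOT match:
  68.197.223.192/28 (68.197.223.192 - 68.197.223.207) does not contain 68.193.223.197
  68.65.223.192/26 (68.65.223.192 - 68.65.223.255) does not contain 68.193.223.197
  68.195.192.0/19 (68.195.192.0 - 68.195.223.255) does not contain 68.193.223.197
  68.200.0.0/15 (68.200.0.0 - 68.201.255.255) does not contain 68.193.223.197
  68.200.0.0/13 (68.200.0.0 - 68.207.255.255) does not contain 68.193.223.197
Longest matching prefix is /12 -> interface ge-0/0/13.

ge-0/0/13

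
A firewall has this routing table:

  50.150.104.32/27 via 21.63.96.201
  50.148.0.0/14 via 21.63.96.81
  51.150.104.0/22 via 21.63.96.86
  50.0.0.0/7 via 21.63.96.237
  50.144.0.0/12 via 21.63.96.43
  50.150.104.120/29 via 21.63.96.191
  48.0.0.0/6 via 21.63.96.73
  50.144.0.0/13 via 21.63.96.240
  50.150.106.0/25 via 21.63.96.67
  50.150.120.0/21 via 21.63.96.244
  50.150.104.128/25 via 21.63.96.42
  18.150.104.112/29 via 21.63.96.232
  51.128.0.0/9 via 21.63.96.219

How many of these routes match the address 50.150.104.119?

Prefixes containing 50.150.104.119:
  48.0.0.0/6 (48.0.0.0 - 51.255.255.255)
  50.0.0.0/7 (50.0.0.0 - 51.255.255.255)
  50.144.0.0/12 (50.144.0.0 - 50.159.255.255)
  50.144.0.0/13 (50.144.0.0 - 50.151.255.255)
  50.148.0.0/14 (50.148.0.0 - 50.151.255.255)
Total matching entries: 5.

5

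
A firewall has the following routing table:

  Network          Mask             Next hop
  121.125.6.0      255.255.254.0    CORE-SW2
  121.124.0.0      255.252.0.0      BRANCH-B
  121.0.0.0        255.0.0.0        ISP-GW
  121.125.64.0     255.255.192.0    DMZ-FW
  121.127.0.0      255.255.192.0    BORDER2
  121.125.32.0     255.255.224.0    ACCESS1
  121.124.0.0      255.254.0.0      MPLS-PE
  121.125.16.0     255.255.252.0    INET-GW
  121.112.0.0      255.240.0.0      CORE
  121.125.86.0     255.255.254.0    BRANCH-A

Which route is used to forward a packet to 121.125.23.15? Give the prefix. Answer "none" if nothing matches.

Entries matching 121.125.23.15:
  121.0.0.0/8 (121.0.0.0 - 121.255.255.255)
  121.112.0.0/12 (121.112.0.0 - 121.127.255.255)
  121.124.0.0/14 (121.124.0.0 - 121.127.255.255)
  121.124.0.0/15 (121.124.0.0 - 121.125.255.255)
Most specific is 121.124.0.0/15.

121.124.0.0/15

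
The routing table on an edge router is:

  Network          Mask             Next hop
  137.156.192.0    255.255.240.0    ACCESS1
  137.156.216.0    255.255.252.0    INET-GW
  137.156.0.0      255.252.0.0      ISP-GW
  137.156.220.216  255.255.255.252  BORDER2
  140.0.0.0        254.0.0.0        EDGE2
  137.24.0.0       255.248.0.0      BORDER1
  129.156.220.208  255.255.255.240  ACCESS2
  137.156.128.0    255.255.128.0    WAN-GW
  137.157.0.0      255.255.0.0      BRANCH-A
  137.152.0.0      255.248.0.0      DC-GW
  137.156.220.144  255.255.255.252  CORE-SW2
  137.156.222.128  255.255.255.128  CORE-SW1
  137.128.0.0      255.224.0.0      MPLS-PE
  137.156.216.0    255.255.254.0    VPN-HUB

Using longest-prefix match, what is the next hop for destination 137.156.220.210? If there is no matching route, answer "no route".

WAN-GW

Routes whose prefix contains 137.156.220.210:
  137.128.0.0/11 (137.128.0.0 - 137.159.255.255) -> MPLS-PE
  137.152.0.0/13 (137.152.0.0 - 137.159.255.255) -> DC-GW
  137.156.0.0/14 (137.156.0.0 - 137.159.255.255) -> ISP-GW
  137.156.128.0/17 (137.156.128.0 - 137.156.255.255) -> WAN-GW
More-specific entries that do NOT match:
  137.156.220.216/30 (137.156.220.216 - 137.156.220.219) does not contain 137.156.220.210
  137.156.220.144/30 (137.156.220.144 - 137.156.220.147) does not contain 137.156.220.210
  129.156.220.208/28 (129.156.220.208 - 129.156.220.223) does not contain 137.156.220.210
  137.156.222.128/25 (137.156.222.128 - 137.156.222.255) does not contain 137.156.220.210
  137.156.216.0/23 (137.156.216.0 - 137.156.217.255) does not contain 137.156.220.210
  137.156.216.0/22 (137.156.216.0 - 137.156.219.255) does not contain 137.156.220.210
  137.156.192.0/20 (137.156.192.0 - 137.156.207.255) does not contain 137.156.220.210
Longest matching prefix is /17 -> next hop WAN-GW.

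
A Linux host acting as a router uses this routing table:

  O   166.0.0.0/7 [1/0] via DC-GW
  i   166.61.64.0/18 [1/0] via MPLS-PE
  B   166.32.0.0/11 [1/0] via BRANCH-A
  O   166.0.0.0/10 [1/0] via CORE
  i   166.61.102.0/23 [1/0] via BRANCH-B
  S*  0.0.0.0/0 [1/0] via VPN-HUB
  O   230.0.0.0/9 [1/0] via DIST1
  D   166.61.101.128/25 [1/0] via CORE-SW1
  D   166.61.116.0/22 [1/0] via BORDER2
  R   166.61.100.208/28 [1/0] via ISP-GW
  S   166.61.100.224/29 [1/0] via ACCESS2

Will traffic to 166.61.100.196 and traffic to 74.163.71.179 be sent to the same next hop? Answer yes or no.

no

166.61.100.196: longest match 166.61.64.0/18 -> MPLS-PE
74.163.71.179: longest match 0.0.0.0/0 -> VPN-HUB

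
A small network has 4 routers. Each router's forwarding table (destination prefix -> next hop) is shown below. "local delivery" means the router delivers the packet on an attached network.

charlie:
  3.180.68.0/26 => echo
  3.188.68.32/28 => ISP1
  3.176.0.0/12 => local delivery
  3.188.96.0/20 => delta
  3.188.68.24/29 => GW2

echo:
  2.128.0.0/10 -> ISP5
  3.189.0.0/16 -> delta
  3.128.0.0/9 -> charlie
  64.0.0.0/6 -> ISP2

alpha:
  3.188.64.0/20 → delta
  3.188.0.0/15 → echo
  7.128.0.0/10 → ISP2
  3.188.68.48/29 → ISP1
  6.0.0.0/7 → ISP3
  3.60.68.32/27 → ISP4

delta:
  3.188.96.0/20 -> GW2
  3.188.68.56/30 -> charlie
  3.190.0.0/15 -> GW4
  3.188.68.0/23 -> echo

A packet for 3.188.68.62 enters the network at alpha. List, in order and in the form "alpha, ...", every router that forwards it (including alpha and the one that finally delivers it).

alpha, delta, echo, charlie

At alpha: longest match for 3.188.68.62 is 3.188.64.0/20 -> delta
At delta: longest match for 3.188.68.62 is 3.188.68.0/23 -> echo
At echo: longest match for 3.188.68.62 is 3.128.0.0/9 -> charlie
At charlie: longest match for 3.188.68.62 is 3.176.0.0/12 -> local delivery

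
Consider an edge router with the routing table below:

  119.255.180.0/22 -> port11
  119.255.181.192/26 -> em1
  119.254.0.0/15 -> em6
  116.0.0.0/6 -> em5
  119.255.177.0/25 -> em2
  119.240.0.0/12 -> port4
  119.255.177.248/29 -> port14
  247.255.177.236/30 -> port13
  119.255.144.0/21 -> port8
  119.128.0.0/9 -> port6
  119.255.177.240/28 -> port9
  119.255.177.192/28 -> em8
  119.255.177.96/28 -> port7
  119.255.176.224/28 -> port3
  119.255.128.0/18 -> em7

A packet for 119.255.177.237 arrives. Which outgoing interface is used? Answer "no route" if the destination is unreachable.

Routes whose prefix contains 119.255.177.237:
  116.0.0.0/6 (116.0.0.0 - 119.255.255.255) -> em5
  119.128.0.0/9 (119.128.0.0 - 119.255.255.255) -> port6
  119.240.0.0/12 (119.240.0.0 - 119.255.255.255) -> port4
  119.254.0.0/15 (119.254.0.0 - 119.255.255.255) -> em6
  119.255.128.0/18 (119.255.128.0 - 119.255.191.255) -> em7
More-specific entries that do NOT match:
  247.255.177.236/30 (247.255.177.236 - 247.255.177.239) does not contain 119.255.177.237
  119.255.177.248/29 (119.255.177.248 - 119.255.177.255) does not contain 119.255.177.237
  119.255.177.240/28 (119.255.177.240 - 119.255.177.255) does not contain 119.255.177.237
  119.255.177.192/28 (119.255.177.192 - 119.255.177.207) does not contain 119.255.177.237
  119.255.177.96/28 (119.255.177.96 - 119.255.177.111) does not contain 119.255.177.237
  119.255.176.224/28 (119.255.176.224 - 119.255.176.239) does not contain 119.255.177.237
  119.255.181.192/26 (119.255.181.192 - 119.255.181.255) does not contain 119.255.177.237
  119.255.177.0/25 (119.255.177.0 - 119.255.177.127) does not contain 119.255.177.237
  119.255.180.0/22 (119.255.180.0 - 119.255.183.255) does not contain 119.255.177.237
  119.255.144.0/21 (119.255.144.0 - 119.255.151.255) does not contain 119.255.177.237
Longest matching prefix is /18 -> interface em7.

em7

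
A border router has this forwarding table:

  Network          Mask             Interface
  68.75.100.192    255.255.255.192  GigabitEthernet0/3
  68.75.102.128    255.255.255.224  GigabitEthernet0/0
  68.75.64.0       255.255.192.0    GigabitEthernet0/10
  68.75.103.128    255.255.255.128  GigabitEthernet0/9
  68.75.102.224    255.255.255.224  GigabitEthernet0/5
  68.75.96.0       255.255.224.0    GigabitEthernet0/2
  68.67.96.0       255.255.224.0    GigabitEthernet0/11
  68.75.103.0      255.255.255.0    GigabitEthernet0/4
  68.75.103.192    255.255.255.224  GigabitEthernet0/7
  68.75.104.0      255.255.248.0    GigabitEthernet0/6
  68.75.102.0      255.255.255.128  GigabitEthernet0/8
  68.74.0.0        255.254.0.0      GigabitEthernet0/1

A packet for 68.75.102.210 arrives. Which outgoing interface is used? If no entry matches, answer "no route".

GigabitEthernet0/2

Routes whose prefix contains 68.75.102.210:
  68.74.0.0/15 (68.74.0.0 - 68.75.255.255) -> GigabitEthernet0/1
  68.75.64.0/18 (68.75.64.0 - 68.75.127.255) -> GigabitEthernet0/10
  68.75.96.0/19 (68.75.96.0 - 68.75.127.255) -> GigabitEthernet0/2
More-specific entries that do NOT match:
  68.75.102.128/27 (68.75.102.128 - 68.75.102.159) does not contain 68.75.102.210
  68.75.102.224/27 (68.75.102.224 - 68.75.102.255) does not contain 68.75.102.210
  68.75.103.192/27 (68.75.103.192 - 68.75.103.223) does not contain 68.75.102.210
  68.75.100.192/26 (68.75.100.192 - 68.75.100.255) does not contain 68.75.102.210
  68.75.103.128/25 (68.75.103.128 - 68.75.103.255) does not contain 68.75.102.210
  68.75.102.0/25 (68.75.102.0 - 68.75.102.127) does not contain 68.75.102.210
  68.75.103.0/24 (68.75.103.0 - 68.75.103.255) does not contain 68.75.102.210
  68.75.104.0/21 (68.75.104.0 - 68.75.111.255) does not contain 68.75.102.210
Longest matching prefix is /19 -> interface GigabitEthernet0/2.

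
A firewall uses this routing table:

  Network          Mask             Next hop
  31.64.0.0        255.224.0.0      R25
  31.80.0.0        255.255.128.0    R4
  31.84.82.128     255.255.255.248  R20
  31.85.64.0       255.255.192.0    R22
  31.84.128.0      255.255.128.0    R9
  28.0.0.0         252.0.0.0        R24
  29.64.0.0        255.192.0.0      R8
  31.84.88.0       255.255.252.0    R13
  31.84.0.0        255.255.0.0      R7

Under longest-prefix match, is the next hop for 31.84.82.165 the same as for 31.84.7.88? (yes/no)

yes

31.84.82.165: longest match 31.84.0.0/16 -> R7
31.84.7.88: longest match 31.84.0.0/16 -> R7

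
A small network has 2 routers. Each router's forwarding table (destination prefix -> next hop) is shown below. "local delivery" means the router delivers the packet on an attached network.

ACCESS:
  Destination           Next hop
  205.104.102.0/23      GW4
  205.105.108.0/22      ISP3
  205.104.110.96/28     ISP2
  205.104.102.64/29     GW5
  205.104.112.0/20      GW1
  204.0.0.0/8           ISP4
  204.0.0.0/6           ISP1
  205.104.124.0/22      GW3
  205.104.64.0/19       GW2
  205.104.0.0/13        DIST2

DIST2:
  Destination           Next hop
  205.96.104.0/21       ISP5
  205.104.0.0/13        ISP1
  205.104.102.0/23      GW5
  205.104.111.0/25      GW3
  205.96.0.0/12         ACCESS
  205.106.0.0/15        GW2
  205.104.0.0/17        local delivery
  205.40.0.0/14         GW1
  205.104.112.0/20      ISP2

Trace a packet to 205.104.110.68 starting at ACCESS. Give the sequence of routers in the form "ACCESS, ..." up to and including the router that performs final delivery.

At ACCESS: longest match for 205.104.110.68 is 205.104.0.0/13 -> DIST2
At DIST2: longest match for 205.104.110.68 is 205.104.0.0/17 -> local delivery

ACCESS, DIST2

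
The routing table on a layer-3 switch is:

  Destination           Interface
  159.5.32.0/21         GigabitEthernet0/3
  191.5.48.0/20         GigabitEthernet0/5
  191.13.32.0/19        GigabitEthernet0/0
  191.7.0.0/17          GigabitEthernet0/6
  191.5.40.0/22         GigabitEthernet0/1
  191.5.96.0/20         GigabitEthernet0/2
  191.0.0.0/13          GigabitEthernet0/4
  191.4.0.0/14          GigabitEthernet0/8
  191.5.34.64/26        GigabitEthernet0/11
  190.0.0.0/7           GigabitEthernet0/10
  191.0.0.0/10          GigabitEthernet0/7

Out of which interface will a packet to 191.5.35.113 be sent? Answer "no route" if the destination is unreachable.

GigabitEthernet0/8

Routes whose prefix contains 191.5.35.113:
  190.0.0.0/7 (190.0.0.0 - 191.255.255.255) -> GigabitEthernet0/10
  191.0.0.0/10 (191.0.0.0 - 191.63.255.255) -> GigabitEthernet0/7
  191.0.0.0/13 (191.0.0.0 - 191.7.255.255) -> GigabitEthernet0/4
  191.4.0.0/14 (191.4.0.0 - 191.7.255.255) -> GigabitEthernet0/8
More-specific entries that do NOT match:
  191.5.34.64/26 (191.5.34.64 - 191.5.34.127) does not contain 191.5.35.113
  191.5.40.0/22 (191.5.40.0 - 191.5.43.255) does not contain 191.5.35.113
  159.5.32.0/21 (159.5.32.0 - 159.5.39.255) does not contain 191.5.35.113
  191.5.48.0/20 (191.5.48.0 - 191.5.63.255) does not contain 191.5.35.113
  191.5.96.0/20 (191.5.96.0 - 191.5.111.255) does not contain 191.5.35.113
  191.13.32.0/19 (191.13.32.0 - 191.13.63.255) does not contain 191.5.35.113
  191.7.0.0/17 (191.7.0.0 - 191.7.127.255) does not contain 191.5.35.113
Longest matching prefix is /14 -> interface GigabitEthernet0/8.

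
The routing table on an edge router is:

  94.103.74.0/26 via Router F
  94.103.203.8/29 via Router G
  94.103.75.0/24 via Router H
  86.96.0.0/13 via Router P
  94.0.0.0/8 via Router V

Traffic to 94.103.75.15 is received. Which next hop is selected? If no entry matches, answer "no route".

Router H

Routes whose prefix contains 94.103.75.15:
  94.0.0.0/8 (94.0.0.0 - 94.255.255.255) -> Router V
  94.103.75.0/24 (94.103.75.0 - 94.103.75.255) -> Router H
More-specific entries that do NOT match:
  94.103.203.8/29 (94.103.203.8 - 94.103.203.15) does not contain 94.103.75.15
  94.103.74.0/26 (94.103.74.0 - 94.103.74.63) does not contain 94.103.75.15
Longest matching prefix is /24 -> next hop Router H.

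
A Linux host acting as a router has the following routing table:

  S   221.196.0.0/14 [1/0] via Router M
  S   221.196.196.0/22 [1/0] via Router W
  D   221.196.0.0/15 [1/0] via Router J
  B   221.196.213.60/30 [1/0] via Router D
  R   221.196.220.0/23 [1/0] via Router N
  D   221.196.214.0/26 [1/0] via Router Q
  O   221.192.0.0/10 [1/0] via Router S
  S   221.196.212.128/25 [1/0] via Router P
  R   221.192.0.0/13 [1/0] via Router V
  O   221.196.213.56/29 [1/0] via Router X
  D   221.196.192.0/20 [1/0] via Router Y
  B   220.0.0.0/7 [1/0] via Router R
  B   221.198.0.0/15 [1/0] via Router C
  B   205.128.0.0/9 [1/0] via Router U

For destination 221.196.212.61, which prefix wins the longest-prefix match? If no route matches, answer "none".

221.196.0.0/15

Entries matching 221.196.212.61:
  220.0.0.0/7 (220.0.0.0 - 221.255.255.255)
  221.192.0.0/10 (221.192.0.0 - 221.255.255.255)
  221.192.0.0/13 (221.192.0.0 - 221.199.255.255)
  221.196.0.0/14 (221.196.0.0 - 221.199.255.255)
  221.196.0.0/15 (221.196.0.0 - 221.197.255.255)
Most specific is 221.196.0.0/15.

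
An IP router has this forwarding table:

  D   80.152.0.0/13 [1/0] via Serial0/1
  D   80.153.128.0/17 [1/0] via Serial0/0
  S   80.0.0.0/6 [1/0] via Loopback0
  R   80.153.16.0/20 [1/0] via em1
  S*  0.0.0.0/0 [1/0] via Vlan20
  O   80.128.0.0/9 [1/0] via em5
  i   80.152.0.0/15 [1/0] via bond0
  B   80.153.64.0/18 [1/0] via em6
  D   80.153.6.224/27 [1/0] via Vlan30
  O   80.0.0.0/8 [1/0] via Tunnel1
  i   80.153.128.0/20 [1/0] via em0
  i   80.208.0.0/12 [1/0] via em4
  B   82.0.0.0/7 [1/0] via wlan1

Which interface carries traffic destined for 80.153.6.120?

Routes whose prefix contains 80.153.6.120:
  0.0.0.0/0 (default, matches everything) -> Vlan20
  80.0.0.0/6 (80.0.0.0 - 83.255.255.255) -> Loopback0
  80.0.0.0/8 (80.0.0.0 - 80.255.255.255) -> Tunnel1
  80.128.0.0/9 (80.128.0.0 - 80.255.255.255) -> em5
  80.152.0.0/13 (80.152.0.0 - 80.159.255.255) -> Serial0/1
  80.152.0.0/15 (80.152.0.0 - 80.153.255.255) -> bond0
More-specific entries that do NOT match:
  80.153.6.224/27 (80.153.6.224 - 80.153.6.255) does not contain 80.153.6.120
  80.153.16.0/20 (80.153.16.0 - 80.153.31.255) does not contain 80.153.6.120
  80.153.128.0/20 (80.153.128.0 - 80.153.143.255) does not contain 80.153.6.120
  80.153.64.0/18 (80.153.64.0 - 80.153.127.255) does not contain 80.153.6.120
  80.153.128.0/17 (80.153.128.0 - 80.153.255.255) does not contain 80.153.6.120
Longest matching prefix is /15 -> interface bond0.

bond0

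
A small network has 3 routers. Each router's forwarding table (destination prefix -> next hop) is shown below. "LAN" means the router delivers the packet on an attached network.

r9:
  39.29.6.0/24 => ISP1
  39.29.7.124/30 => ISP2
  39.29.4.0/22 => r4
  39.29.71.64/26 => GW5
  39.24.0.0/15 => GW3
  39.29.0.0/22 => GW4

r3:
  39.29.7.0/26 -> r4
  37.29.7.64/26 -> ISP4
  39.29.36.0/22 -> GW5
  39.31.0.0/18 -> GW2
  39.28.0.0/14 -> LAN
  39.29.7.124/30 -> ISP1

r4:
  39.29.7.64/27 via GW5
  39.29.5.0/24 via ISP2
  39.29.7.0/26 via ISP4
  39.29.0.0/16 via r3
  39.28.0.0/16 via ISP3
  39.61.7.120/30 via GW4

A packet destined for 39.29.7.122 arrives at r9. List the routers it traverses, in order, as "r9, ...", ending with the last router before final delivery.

r9, r4, r3

At r9: longest match for 39.29.7.122 is 39.29.4.0/22 -> r4
At r4: longest match for 39.29.7.122 is 39.29.0.0/16 -> r3
At r3: longest match for 39.29.7.122 is 39.28.0.0/14 -> LAN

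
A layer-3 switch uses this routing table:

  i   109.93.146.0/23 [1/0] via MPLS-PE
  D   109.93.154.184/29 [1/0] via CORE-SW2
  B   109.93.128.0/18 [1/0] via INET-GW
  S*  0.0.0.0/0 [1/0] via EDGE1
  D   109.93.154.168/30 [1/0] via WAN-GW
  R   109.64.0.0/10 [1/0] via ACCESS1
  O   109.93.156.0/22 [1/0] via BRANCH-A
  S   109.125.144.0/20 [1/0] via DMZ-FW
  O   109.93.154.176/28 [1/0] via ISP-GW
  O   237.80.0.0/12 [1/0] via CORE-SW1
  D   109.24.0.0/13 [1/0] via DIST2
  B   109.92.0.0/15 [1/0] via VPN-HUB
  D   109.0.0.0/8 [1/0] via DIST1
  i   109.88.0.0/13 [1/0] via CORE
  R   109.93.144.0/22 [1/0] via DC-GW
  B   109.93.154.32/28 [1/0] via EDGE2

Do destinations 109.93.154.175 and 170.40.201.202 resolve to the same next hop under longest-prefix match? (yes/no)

109.93.154.175: longest match 109.93.128.0/18 -> INET-GW
170.40.201.202: longest match 0.0.0.0/0 -> EDGE1

no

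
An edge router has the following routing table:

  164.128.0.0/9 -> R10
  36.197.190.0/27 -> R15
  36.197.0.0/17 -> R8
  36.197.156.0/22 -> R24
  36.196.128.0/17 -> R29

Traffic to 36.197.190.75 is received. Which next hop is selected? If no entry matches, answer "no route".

no route

No entry's prefix contains 36.197.190.75; there is no default route.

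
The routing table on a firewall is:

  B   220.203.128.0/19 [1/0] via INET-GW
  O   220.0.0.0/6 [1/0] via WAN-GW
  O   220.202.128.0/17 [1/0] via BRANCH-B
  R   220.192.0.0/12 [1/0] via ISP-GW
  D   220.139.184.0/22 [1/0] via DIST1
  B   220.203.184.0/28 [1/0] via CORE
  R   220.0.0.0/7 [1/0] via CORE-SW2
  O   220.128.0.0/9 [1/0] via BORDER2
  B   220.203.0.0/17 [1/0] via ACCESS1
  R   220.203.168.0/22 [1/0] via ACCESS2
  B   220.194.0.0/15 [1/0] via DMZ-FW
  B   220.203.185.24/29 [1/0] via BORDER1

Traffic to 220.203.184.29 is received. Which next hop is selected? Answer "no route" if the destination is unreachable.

Routes whose prefix contains 220.203.184.29:
  220.0.0.0/6 (220.0.0.0 - 223.255.255.255) -> WAN-GW
  220.0.0.0/7 (220.0.0.0 - 221.255.255.255) -> CORE-SW2
  220.128.0.0/9 (220.128.0.0 - 220.255.255.255) -> BORDER2
  220.192.0.0/12 (220.192.0.0 - 220.207.255.255) -> ISP-GW
More-specific entries that do NOT match:
  220.203.185.24/29 (220.203.185.24 - 220.203.185.31) does not contain 220.203.184.29
  220.203.184.0/28 (220.203.184.0 - 220.203.184.15) does not contain 220.203.184.29
  220.139.184.0/22 (220.139.184.0 - 220.139.187.255) does not contain 220.203.184.29
  220.203.168.0/22 (220.203.168.0 - 220.203.171.255) does not contain 220.203.184.29
  220.203.128.0/19 (220.203.128.0 - 220.203.159.255) does not contain 220.203.184.29
  220.202.128.0/17 (220.202.128.0 - 220.202.255.255) does not contain 220.203.184.29
  220.203.0.0/17 (220.203.0.0 - 220.203.127.255) does not contain 220.203.184.29
  220.194.0.0/15 (220.194.0.0 - 220.195.255.255) does not contain 220.203.184.29
Longest matching prefix is /12 -> next hop ISP-GW.

ISP-GW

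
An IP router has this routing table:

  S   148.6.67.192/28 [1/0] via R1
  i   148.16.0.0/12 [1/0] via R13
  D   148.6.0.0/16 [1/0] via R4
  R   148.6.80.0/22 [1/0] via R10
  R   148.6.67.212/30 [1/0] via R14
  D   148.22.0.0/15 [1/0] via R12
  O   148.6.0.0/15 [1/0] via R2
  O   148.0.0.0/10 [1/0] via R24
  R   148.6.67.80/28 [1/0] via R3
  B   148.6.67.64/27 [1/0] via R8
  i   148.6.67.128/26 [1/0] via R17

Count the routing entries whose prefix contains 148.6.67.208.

Prefixes containing 148.6.67.208:
  148.0.0.0/10 (148.0.0.0 - 148.63.255.255)
  148.6.0.0/15 (148.6.0.0 - 148.7.255.255)
  148.6.0.0/16 (148.6.0.0 - 148.6.255.255)
Total matching entries: 3.

3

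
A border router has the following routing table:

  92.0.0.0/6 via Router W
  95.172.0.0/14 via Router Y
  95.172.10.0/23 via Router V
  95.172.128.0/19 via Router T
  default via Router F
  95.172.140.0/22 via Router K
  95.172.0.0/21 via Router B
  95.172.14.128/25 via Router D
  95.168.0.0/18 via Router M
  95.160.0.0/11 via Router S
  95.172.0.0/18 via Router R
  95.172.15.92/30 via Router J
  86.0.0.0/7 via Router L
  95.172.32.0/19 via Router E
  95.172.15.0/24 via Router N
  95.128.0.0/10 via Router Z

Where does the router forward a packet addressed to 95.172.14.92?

Routes whose prefix contains 95.172.14.92:
  0.0.0.0/0 (default, matches everything) -> Router F
  92.0.0.0/6 (92.0.0.0 - 95.255.255.255) -> Router W
  95.128.0.0/10 (95.128.0.0 - 95.191.255.255) -> Router Z
  95.160.0.0/11 (95.160.0.0 - 95.191.255.255) -> Router S
  95.172.0.0/14 (95.172.0.0 - 95.175.255.255) -> Router Y
  95.172.0.0/18 (95.172.0.0 - 95.172.63.255) -> Router R
More-specific entries that do NOT match:
  95.172.15.92/30 (95.172.15.92 - 95.172.15.95) does not contain 95.172.14.92
  95.172.14.128/25 (95.172.14.128 - 95.172.14.255) does not contain 95.172.14.92
  95.172.15.0/24 (95.172.15.0 - 95.172.15.255) does not contain 95.172.14.92
  95.172.10.0/23 (95.172.10.0 - 95.172.11.255) does not contain 95.172.14.92
  95.172.140.0/22 (95.172.140.0 - 95.172.143.255) does not contain 95.172.14.92
  95.172.0.0/21 (95.172.0.0 - 95.172.7.255) does not contain 95.172.14.92
  95.172.128.0/19 (95.172.128.0 - 95.172.159.255) does not contain 95.172.14.92
  95.172.32.0/19 (95.172.32.0 - 95.172.63.255) does not contain 95.172.14.92
Longest matching prefix is /18 -> next hop Router R.

Router R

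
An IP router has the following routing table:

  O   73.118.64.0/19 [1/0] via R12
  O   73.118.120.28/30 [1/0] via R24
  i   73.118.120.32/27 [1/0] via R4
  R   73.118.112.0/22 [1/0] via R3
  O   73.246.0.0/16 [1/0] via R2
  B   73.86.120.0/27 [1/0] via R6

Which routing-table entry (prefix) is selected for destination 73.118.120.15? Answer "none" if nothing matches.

none

73.118.120.15 is outside every listed prefix and there is no default route.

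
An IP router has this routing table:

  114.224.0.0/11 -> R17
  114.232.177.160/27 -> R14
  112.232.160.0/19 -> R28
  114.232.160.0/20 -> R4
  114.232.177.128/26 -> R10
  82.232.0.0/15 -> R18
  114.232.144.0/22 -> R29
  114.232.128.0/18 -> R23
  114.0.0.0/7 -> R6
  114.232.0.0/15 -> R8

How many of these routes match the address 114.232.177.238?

4

Prefixes containing 114.232.177.238:
  114.0.0.0/7 (114.0.0.0 - 115.255.255.255)
  114.224.0.0/11 (114.224.0.0 - 114.255.255.255)
  114.232.0.0/15 (114.232.0.0 - 114.233.255.255)
  114.232.128.0/18 (114.232.128.0 - 114.232.191.255)
Total matching entries: 4.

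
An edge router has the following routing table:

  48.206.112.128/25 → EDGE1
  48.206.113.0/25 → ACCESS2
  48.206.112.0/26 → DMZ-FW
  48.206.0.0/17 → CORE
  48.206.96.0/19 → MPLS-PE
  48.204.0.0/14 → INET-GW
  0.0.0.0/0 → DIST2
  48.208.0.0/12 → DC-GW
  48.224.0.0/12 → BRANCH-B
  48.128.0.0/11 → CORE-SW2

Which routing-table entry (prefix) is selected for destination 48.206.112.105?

48.206.96.0/19

Entries matching 48.206.112.105:
  0.0.0.0/0 (default, matches everything)
  48.204.0.0/14 (48.204.0.0 - 48.207.255.255)
  48.206.0.0/17 (48.206.0.0 - 48.206.127.255)
  48.206.96.0/19 (48.206.96.0 - 48.206.127.255)
Most specific is 48.206.96.0/19.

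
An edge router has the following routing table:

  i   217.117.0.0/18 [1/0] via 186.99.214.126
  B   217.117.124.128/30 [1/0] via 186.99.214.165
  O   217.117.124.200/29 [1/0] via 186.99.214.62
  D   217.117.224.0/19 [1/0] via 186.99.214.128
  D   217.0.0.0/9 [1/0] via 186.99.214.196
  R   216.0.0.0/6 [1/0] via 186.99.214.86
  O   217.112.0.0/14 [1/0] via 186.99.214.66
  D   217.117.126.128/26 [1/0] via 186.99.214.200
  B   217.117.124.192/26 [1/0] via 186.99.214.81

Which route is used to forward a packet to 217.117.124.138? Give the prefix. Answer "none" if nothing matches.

217.0.0.0/9

Entries matching 217.117.124.138:
  216.0.0.0/6 (216.0.0.0 - 219.255.255.255)
  217.0.0.0/9 (217.0.0.0 - 217.127.255.255)
Most specific is 217.0.0.0/9.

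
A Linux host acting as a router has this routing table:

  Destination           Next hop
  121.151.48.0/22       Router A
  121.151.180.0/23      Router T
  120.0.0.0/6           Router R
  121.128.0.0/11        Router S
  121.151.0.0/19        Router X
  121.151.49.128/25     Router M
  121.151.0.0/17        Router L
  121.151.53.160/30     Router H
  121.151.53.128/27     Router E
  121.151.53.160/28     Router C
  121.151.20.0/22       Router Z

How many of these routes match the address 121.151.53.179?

3

Prefixes containing 121.151.53.179:
  120.0.0.0/6 (120.0.0.0 - 123.255.255.255)
  121.128.0.0/11 (121.128.0.0 - 121.159.255.255)
  121.151.0.0/17 (121.151.0.0 - 121.151.127.255)
Total matching entries: 3.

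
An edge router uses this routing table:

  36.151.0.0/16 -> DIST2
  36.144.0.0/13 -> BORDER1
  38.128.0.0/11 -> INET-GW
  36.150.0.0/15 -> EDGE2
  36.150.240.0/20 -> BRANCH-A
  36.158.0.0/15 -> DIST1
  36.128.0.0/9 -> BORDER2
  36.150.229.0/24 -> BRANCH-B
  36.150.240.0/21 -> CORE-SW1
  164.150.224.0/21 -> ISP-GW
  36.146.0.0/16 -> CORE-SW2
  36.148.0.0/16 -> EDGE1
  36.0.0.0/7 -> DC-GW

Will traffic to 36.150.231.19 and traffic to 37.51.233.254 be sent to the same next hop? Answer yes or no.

36.150.231.19: longest match 36.150.0.0/15 -> EDGE2
37.51.233.254: longest match 36.0.0.0/7 -> DC-GW

no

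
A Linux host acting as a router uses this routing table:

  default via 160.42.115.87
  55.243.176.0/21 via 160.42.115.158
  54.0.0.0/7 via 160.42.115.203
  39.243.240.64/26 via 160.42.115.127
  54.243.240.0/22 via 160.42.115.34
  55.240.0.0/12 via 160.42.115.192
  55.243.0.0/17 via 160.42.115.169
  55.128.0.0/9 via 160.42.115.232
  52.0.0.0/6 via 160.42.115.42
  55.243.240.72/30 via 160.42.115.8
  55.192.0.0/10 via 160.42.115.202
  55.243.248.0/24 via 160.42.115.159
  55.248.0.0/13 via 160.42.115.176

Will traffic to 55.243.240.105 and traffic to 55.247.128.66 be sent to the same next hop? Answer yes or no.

yes

55.243.240.105: longest match 55.240.0.0/12 -> 160.42.115.192
55.247.128.66: longest match 55.240.0.0/12 -> 160.42.115.192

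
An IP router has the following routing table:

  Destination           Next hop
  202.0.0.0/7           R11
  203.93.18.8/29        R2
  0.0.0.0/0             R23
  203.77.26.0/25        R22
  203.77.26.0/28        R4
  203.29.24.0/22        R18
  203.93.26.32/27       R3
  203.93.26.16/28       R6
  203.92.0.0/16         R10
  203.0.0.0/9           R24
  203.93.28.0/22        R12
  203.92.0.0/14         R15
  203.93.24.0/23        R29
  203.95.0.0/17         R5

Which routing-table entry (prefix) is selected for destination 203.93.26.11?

203.92.0.0/14

Entries matching 203.93.26.11:
  0.0.0.0/0 (default, matches everything)
  202.0.0.0/7 (202.0.0.0 - 203.255.255.255)
  203.0.0.0/9 (203.0.0.0 - 203.127.255.255)
  203.92.0.0/14 (203.92.0.0 - 203.95.255.255)
Most specific is 203.92.0.0/14.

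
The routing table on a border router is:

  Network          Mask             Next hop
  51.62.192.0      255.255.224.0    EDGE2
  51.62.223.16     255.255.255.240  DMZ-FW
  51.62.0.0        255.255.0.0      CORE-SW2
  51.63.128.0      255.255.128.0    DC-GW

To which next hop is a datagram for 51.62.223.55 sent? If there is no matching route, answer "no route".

Routes whose prefix contains 51.62.223.55:
  51.62.0.0/16 (51.62.0.0 - 51.62.255.255) -> CORE-SW2
  51.62.192.0/19 (51.62.192.0 - 51.62.223.255) -> EDGE2
More-specific entries that do NOT match:
  51.62.223.16/28 (51.62.223.16 - 51.62.223.31) does not contain 51.62.223.55
Longest matching prefix is /19 -> next hop EDGE2.

EDGE2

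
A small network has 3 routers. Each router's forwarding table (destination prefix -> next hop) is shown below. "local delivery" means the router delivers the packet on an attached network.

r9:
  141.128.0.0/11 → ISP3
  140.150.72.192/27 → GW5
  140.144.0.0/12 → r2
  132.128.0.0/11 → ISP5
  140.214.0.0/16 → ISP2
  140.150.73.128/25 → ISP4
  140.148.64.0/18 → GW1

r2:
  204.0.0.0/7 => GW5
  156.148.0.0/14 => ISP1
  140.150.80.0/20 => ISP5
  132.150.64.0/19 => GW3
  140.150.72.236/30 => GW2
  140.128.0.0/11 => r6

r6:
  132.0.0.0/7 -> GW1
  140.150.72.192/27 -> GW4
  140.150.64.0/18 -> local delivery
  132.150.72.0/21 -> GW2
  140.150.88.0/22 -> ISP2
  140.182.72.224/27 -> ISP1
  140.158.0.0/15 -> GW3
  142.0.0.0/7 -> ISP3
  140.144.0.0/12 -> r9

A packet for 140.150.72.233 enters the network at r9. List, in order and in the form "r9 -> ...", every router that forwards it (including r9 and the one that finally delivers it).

r9 -> r2 -> r6

At r9: longest match for 140.150.72.233 is 140.144.0.0/12 -> r2
At r2: longest match for 140.150.72.233 is 140.128.0.0/11 -> r6
At r6: longest match for 140.150.72.233 is 140.150.64.0/18 -> local delivery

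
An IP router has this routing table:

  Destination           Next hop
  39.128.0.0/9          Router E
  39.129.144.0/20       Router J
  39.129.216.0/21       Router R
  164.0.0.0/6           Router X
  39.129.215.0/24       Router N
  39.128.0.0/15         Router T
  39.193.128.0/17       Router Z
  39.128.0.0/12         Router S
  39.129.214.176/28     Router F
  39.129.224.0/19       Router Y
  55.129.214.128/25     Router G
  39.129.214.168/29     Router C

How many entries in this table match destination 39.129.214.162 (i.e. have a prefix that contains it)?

3

Prefixes containing 39.129.214.162:
  39.128.0.0/9 (39.128.0.0 - 39.255.255.255)
  39.128.0.0/12 (39.128.0.0 - 39.143.255.255)
  39.128.0.0/15 (39.128.0.0 - 39.129.255.255)
Total matching entries: 3.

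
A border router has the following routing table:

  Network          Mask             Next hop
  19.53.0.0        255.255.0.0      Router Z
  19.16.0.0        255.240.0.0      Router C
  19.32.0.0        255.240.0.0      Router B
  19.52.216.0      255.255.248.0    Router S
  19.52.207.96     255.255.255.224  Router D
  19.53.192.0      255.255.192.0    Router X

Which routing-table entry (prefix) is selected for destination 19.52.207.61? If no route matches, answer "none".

none

19.52.207.61 is outside every listed prefix and there is no default route.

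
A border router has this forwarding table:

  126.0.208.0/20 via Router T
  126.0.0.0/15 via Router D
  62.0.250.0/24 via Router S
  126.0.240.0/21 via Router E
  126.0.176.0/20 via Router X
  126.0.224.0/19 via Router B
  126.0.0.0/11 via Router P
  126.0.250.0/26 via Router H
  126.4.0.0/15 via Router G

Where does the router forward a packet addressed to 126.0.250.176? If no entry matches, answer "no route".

Router B

Routes whose prefix contains 126.0.250.176:
  126.0.0.0/11 (126.0.0.0 - 126.31.255.255) -> Router P
  126.0.0.0/15 (126.0.0.0 - 126.1.255.255) -> Router D
  126.0.224.0/19 (126.0.224.0 - 126.0.255.255) -> Router B
More-specific entries that do NOT match:
  126.0.250.0/26 (126.0.250.0 - 126.0.250.63) does not contain 126.0.250.176
  62.0.250.0/24 (62.0.250.0 - 62.0.250.255) does not contain 126.0.250.176
  126.0.240.0/21 (126.0.240.0 - 126.0.247.255) does not contain 126.0.250.176
  126.0.208.0/20 (126.0.208.0 - 126.0.223.255) does not contain 126.0.250.176
  126.0.176.0/20 (126.0.176.0 - 126.0.191.255) does not contain 126.0.250.176
Longest matching prefix is /19 -> next hop Router B.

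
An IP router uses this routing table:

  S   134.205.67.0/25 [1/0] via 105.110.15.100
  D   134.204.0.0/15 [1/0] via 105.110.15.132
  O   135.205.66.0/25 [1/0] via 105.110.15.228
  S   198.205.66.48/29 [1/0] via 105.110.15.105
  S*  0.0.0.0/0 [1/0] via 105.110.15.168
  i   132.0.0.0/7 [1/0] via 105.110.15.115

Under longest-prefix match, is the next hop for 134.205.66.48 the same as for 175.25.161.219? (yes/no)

134.205.66.48: longest match 134.204.0.0/15 -> 105.110.15.132
175.25.161.219: longest match 0.0.0.0/0 -> 105.110.15.168

no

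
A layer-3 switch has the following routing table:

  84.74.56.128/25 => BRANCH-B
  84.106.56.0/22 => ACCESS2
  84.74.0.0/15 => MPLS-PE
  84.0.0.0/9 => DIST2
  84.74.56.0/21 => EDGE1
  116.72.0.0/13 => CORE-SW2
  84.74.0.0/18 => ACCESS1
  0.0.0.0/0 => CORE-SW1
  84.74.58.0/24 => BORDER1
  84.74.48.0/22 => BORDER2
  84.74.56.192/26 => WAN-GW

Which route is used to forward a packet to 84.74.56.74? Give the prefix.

84.74.56.0/21

Entries matching 84.74.56.74:
  0.0.0.0/0 (default, matches everything)
  84.0.0.0/9 (84.0.0.0 - 84.127.255.255)
  84.74.0.0/15 (84.74.0.0 - 84.75.255.255)
  84.74.0.0/18 (84.74.0.0 - 84.74.63.255)
  84.74.56.0/21 (84.74.56.0 - 84.74.63.255)
Most specific is 84.74.56.0/21.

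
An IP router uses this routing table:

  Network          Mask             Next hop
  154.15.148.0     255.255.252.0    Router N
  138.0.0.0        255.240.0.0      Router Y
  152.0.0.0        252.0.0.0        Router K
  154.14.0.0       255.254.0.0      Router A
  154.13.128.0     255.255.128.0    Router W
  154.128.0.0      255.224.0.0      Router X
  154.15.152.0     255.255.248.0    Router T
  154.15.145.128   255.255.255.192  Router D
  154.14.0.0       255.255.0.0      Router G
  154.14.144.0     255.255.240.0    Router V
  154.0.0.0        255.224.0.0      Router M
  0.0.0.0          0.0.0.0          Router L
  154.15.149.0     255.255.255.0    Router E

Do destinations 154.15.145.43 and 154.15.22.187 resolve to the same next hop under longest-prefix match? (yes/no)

154.15.145.43: longest match 154.14.0.0/15 -> Router A
154.15.22.187: longest match 154.14.0.0/15 -> Router A

yes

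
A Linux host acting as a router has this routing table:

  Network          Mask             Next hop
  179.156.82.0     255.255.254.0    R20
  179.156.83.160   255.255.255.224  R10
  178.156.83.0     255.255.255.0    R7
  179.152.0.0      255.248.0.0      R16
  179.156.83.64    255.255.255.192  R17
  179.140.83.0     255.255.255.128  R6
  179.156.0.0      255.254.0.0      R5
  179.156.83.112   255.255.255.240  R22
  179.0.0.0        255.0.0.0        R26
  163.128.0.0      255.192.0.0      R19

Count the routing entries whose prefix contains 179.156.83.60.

Prefixes containing 179.156.83.60:
  179.0.0.0/8 (179.0.0.0 - 179.255.255.255)
  179.152.0.0/13 (179.152.0.0 - 179.159.255.255)
  179.156.0.0/15 (179.156.0.0 - 179.157.255.255)
  179.156.82.0/23 (179.156.82.0 - 179.156.83.255)
Total matching entries: 4.

4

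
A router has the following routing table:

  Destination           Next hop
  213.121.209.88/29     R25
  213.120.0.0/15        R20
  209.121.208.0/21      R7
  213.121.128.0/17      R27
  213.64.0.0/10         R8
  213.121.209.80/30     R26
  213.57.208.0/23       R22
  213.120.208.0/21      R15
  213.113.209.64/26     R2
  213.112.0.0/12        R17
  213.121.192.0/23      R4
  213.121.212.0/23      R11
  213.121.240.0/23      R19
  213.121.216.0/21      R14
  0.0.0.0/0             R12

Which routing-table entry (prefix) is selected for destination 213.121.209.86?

Entries matching 213.121.209.86:
  0.0.0.0/0 (default, matches everything)
  213.64.0.0/10 (213.64.0.0 - 213.127.255.255)
  213.112.0.0/12 (213.112.0.0 - 213.127.255.255)
  213.120.0.0/15 (213.120.0.0 - 213.121.255.255)
  213.121.128.0/17 (213.121.128.0 - 213.121.255.255)
Most specific is 213.121.128.0/17.

213.121.128.0/17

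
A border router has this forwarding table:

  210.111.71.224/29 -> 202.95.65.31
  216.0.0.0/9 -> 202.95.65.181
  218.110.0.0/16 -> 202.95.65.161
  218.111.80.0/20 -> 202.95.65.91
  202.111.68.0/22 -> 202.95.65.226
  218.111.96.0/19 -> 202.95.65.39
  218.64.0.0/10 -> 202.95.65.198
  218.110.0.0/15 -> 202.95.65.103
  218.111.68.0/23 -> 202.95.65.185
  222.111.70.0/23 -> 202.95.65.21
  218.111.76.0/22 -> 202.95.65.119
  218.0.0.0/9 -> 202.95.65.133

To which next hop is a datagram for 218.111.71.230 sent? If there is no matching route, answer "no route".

202.95.65.103

Routes whose prefix contains 218.111.71.230:
  218.0.0.0/9 (218.0.0.0 - 218.127.255.255) -> 202.95.65.133
  218.64.0.0/10 (218.64.0.0 - 218.127.255.255) -> 202.95.65.198
  218.110.0.0/15 (218.110.0.0 - 218.111.255.255) -> 202.95.65.103
More-specific entries that do NOT match:
  210.111.71.224/29 (210.111.71.224 - 210.111.71.231) does not contain 218.111.71.230
  218.111.68.0/23 (218.111.68.0 - 218.111.69.255) does not contain 218.111.71.230
  222.111.70.0/23 (222.111.70.0 - 222.111.71.255) does not contain 218.111.71.230
  202.111.68.0/22 (202.111.68.0 - 202.111.71.255) does not contain 218.111.71.230
  218.111.76.0/22 (218.111.76.0 - 218.111.79.255) does not contain 218.111.71.230
  218.111.80.0/20 (218.111.80.0 - 218.111.95.255) does not contain 218.111.71.230
  218.111.96.0/19 (218.111.96.0 - 218.111.127.255) does not contain 218.111.71.230
  218.110.0.0/16 (218.110.0.0 - 218.110.255.255) does not contain 218.111.71.230
Longest matching prefix is /15 -> next hop 202.95.65.103.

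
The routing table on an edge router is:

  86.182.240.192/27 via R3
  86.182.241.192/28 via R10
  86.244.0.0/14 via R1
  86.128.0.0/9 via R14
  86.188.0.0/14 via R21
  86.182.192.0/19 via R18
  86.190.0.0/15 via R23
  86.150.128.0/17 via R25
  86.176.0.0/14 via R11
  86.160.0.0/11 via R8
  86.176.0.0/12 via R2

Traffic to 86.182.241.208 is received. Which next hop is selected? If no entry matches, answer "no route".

Routes whose prefix contains 86.182.241.208:
  86.128.0.0/9 (86.128.0.0 - 86.255.255.255) -> R14
  86.160.0.0/11 (86.160.0.0 - 86.191.255.255) -> R8
  86.176.0.0/12 (86.176.0.0 - 86.191.255.255) -> R2
More-specific entries that do NOT match:
  86.182.241.192/28 (86.182.241.192 - 86.182.241.207) does not contain 86.182.241.208
  86.182.240.192/27 (86.182.240.192 - 86.182.240.223) does not contain 86.182.241.208
  86.182.192.0/19 (86.182.192.0 - 86.182.223.255) does not contain 86.182.241.208
  86.150.128.0/17 (86.150.128.0 - 86.150.255.255) does not contain 86.182.241.208
  86.190.0.0/15 (86.190.0.0 - 86.191.255.255) does not contain 86.182.241.208
  86.244.0.0/14 (86.244.0.0 - 86.247.255.255) does not contain 86.182.241.208
  86.188.0.0/14 (86.188.0.0 - 86.191.255.255) does not contain 86.182.241.208
  86.176.0.0/14 (86.176.0.0 - 86.179.255.255) does not contain 86.182.241.208
Longest matching prefix is /12 -> next hop R2.

R2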